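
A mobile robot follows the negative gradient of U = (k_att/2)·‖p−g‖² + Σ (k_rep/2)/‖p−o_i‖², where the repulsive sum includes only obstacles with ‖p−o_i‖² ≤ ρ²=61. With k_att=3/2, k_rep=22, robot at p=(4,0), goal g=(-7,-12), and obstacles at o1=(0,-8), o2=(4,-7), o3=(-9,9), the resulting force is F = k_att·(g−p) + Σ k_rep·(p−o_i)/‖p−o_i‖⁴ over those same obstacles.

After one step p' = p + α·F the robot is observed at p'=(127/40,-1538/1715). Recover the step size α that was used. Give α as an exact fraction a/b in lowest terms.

α = 1/20

F_att = 3/2·(g−p) = 3/2·(-11,-12) = (-16.5000,-18.0000)
o1: d²=80 > ρ²=61 → inactive
o2: d²=49 ≤ ρ²=61; F_rep = 22·(0,7)/49² = (0.0000,0.0641)
o3: d²=250 > ρ²=61 → inactive
F = F_att + ΣF_rep = (-16.5000,-17.9359)
Δp = p'−p = (-0.8250,-0.8968); α = Δx/Fx = (-33/40) / (-33/2) = 1/20
check: Δy/Fy = (-1538/1715) / (-6152/343) = 1/20 ✓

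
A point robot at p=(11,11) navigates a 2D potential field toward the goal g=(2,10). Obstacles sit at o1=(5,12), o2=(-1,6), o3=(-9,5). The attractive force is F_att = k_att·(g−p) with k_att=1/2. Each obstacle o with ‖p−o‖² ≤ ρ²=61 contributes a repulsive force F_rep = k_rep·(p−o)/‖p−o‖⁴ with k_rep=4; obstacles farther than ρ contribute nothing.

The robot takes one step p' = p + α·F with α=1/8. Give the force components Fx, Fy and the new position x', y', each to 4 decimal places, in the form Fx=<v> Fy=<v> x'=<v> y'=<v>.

F_att = 1/2·(g−p) = 1/2·(-9,-1) = (-4.5000,-0.5000)
o1: d²=37 ≤ ρ²=61; F_rep = 4·(6,-1)/37² = (0.0175,-0.0029)
o2: d²=169 > ρ²=61 → inactive
o3: d²=436 > ρ²=61 → inactive
F = F_att + ΣF_rep = (-4.4825,-0.5029)
p' = p + 1/8·F = (10.4397,10.9371)

Fx=-4.4825 Fy=-0.5029 x'=10.4397 y'=10.9371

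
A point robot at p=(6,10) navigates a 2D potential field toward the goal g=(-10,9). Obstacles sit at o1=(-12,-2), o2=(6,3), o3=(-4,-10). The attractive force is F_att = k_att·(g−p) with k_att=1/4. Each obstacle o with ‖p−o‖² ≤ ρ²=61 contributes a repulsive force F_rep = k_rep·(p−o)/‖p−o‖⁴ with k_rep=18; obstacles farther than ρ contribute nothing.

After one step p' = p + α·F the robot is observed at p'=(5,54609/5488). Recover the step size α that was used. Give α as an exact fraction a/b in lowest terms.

F_att = 1/4·(g−p) = 1/4·(-16,-1) = (-4.0000,-0.2500)
o1: d²=468 > ρ²=61 → inactive
o2: d²=49 ≤ ρ²=61; F_rep = 18·(0,7)/49² = (0.0000,0.0525)
o3: d²=500 > ρ²=61 → inactive
F = F_att + ΣF_rep = (-4.0000,-0.1975)
Δp = p'−p = (-1.0000,-0.0494); α = Δx/Fx = (-1) / (-4) = 1/4
check: Δy/Fy = (-271/5488) / (-271/1372) = 1/4 ✓

α = 1/4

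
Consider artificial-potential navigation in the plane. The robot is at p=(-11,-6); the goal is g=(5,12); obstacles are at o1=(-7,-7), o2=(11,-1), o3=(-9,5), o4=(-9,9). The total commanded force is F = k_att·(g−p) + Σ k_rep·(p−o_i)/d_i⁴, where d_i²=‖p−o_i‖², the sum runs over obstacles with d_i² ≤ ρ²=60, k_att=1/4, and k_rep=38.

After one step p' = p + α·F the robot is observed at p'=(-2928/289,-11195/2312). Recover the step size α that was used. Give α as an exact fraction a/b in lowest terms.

F_att = 1/4·(g−p) = 1/4·(16,18) = (4.0000,4.5000)
o1: d²=17 ≤ ρ²=60; F_rep = 38·(-4,1)/17² = (-0.5260,0.1315)
o2: d²=509 > ρ²=60 → inactive
o3: d²=125 > ρ²=60 → inactive
o4: d²=229 > ρ²=60 → inactive
F = F_att + ΣF_rep = (3.4740,4.6315)
Δp = p'−p = (0.8685,1.1579); α = Δx/Fx = (251/289) / (1004/289) = 1/4
check: Δy/Fy = (2677/2312) / (2677/578) = 1/4 ✓

α = 1/4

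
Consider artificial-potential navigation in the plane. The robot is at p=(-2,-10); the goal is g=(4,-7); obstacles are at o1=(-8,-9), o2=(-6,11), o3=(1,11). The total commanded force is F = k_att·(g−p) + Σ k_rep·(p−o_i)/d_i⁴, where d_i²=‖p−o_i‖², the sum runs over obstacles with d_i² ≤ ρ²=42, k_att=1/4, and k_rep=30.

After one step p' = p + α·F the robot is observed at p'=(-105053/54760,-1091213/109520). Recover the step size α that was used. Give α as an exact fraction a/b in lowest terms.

F_att = 1/4·(g−p) = 1/4·(6,3) = (1.5000,0.7500)
o1: d²=37 ≤ ρ²=42; F_rep = 30·(6,-1)/37² = (0.1315,-0.0219)
o2: d²=457 > ρ²=42 → inactive
o3: d²=450 > ρ²=42 → inactive
F = F_att + ΣF_rep = (1.6315,0.7281)
Δp = p'−p = (0.0816,0.0364); α = Δx/Fx = (4467/54760) / (4467/2738) = 1/20
check: Δy/Fy = (3987/109520) / (3987/5476) = 1/20 ✓

α = 1/20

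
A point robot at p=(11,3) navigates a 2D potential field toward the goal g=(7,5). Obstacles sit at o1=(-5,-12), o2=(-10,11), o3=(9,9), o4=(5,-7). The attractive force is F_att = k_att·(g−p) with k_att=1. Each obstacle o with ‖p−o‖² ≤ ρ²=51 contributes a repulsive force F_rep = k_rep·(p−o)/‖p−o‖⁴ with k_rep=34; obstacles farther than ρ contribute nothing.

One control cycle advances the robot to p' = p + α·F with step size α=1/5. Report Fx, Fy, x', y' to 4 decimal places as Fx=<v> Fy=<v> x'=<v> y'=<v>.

Fx=-3.9575 Fy=1.8725 x'=10.2085 y'=3.3745

F_att = 1·(g−p) = 1·(-4,2) = (-4.0000,2.0000)
o1: d²=481 > ρ²=51 → inactive
o2: d²=505 > ρ²=51 → inactive
o3: d²=40 ≤ ρ²=51; F_rep = 34·(2,-6)/40² = (0.0425,-0.1275)
o4: d²=136 > ρ²=51 → inactive
F = F_att + ΣF_rep = (-3.9575,1.8725)
p' = p + 1/5·F = (10.2085,3.3745)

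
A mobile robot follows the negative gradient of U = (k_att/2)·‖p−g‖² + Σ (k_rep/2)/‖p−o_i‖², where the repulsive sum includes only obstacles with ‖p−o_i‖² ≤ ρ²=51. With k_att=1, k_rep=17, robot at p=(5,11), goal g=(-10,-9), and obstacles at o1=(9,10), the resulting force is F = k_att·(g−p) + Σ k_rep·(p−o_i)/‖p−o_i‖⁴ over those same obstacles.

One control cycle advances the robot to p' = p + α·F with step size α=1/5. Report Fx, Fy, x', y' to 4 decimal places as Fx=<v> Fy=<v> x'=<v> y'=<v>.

F_att = 1·(g−p) = 1·(-15,-20) = (-15.0000,-20.0000)
o1: d²=17 ≤ ρ²=51; F_rep = 17·(-4,1)/17² = (-0.2353,0.0588)
F = F_att + ΣF_rep = (-15.2353,-19.9412)
p' = p + 1/5·F = (1.9529,7.0118)

Fx=-15.2353 Fy=-19.9412 x'=1.9529 y'=7.0118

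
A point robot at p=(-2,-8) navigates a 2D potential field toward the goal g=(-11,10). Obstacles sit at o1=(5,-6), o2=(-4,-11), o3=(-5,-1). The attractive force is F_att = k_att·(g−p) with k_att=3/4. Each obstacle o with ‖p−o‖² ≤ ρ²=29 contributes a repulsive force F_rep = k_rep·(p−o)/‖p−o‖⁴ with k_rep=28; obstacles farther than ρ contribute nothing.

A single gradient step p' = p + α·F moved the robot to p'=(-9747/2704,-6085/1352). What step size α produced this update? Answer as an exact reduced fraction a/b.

α = 1/4

F_att = 3/4·(g−p) = 3/4·(-9,18) = (-6.7500,13.5000)
o1: d²=53 > ρ²=29 → inactive
o2: d²=13 ≤ ρ²=29; F_rep = 28·(2,3)/13² = (0.3314,0.4970)
o3: d²=58 > ρ²=29 → inactive
F = F_att + ΣF_rep = (-6.4186,13.9970)
Δp = p'−p = (-1.6047,3.4993); α = Δx/Fx = (-4339/2704) / (-4339/676) = 1/4
check: Δy/Fy = (4731/1352) / (4731/338) = 1/4 ✓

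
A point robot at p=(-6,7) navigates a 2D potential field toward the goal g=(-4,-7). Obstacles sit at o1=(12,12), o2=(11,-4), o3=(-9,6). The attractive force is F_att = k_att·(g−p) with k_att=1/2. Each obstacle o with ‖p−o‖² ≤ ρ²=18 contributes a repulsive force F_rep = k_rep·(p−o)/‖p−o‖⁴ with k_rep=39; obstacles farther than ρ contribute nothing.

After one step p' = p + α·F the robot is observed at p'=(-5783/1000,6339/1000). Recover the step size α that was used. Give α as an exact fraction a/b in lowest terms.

F_att = 1/2·(g−p) = 1/2·(2,-14) = (1.0000,-7.0000)
o1: d²=349 > ρ²=18 → inactive
o2: d²=410 > ρ²=18 → inactive
o3: d²=10 ≤ ρ²=18; F_rep = 39·(3,1)/10² = (1.1700,0.3900)
F = F_att + ΣF_rep = (2.1700,-6.6100)
Δp = p'−p = (0.2170,-0.6610); α = Δx/Fx = (217/1000) / (217/100) = 1/10
check: Δy/Fy = (-661/1000) / (-661/100) = 1/10 ✓

α = 1/10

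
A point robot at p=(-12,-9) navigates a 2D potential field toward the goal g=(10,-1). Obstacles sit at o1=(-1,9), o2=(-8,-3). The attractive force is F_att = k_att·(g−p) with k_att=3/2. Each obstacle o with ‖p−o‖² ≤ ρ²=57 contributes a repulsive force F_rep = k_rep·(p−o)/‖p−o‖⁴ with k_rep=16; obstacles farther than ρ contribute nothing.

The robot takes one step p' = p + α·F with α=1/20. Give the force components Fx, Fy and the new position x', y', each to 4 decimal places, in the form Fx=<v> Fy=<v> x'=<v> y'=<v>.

F_att = 3/2·(g−p) = 3/2·(22,8) = (33.0000,12.0000)
o1: d²=445 > ρ²=57 → inactive
o2: d²=52 ≤ ρ²=57; F_rep = 16·(-4,-6)/52² = (-0.0237,-0.0355)
F = F_att + ΣF_rep = (32.9763,11.9645)
p' = p + 1/20·F = (-10.3512,-8.4018)

Fx=32.9763 Fy=11.9645 x'=-10.3512 y'=-8.4018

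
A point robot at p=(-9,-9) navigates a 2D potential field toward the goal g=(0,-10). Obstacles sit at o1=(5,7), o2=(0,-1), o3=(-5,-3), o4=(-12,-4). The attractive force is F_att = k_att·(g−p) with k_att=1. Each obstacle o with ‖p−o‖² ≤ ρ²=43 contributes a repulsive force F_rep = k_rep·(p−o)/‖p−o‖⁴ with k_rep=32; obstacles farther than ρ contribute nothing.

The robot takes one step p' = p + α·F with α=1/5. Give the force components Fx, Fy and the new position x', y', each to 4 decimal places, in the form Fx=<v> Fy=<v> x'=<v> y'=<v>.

F_att = 1·(g−p) = 1·(9,-1) = (9.0000,-1.0000)
o1: d²=452 > ρ²=43 → inactive
o2: d²=145 > ρ²=43 → inactive
o3: d²=52 > ρ²=43 → inactive
o4: d²=34 ≤ ρ²=43; F_rep = 32·(3,-5)/34² = (0.0830,-0.1384)
F = F_att + ΣF_rep = (9.0830,-1.1384)
p' = p + 1/5·F = (-7.1834,-9.2277)

Fx=9.0830 Fy=-1.1384 x'=-7.1834 y'=-9.2277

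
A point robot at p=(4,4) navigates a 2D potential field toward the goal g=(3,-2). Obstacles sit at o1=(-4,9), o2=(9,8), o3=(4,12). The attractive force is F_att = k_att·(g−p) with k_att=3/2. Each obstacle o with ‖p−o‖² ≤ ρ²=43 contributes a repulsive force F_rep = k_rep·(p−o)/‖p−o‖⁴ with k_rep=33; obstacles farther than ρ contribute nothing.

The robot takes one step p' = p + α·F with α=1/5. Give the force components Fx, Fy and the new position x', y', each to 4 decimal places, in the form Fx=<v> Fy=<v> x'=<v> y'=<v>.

F_att = 3/2·(g−p) = 3/2·(-1,-6) = (-1.5000,-9.0000)
o1: d²=89 > ρ²=43 → inactive
o2: d²=41 ≤ ρ²=43; F_rep = 33·(-5,-4)/41² = (-0.0982,-0.0785)
o3: d²=64 > ρ²=43 → inactive
F = F_att + ΣF_rep = (-1.5982,-9.0785)
p' = p + 1/5·F = (3.6804,2.1843)

Fx=-1.5982 Fy=-9.0785 x'=3.6804 y'=2.1843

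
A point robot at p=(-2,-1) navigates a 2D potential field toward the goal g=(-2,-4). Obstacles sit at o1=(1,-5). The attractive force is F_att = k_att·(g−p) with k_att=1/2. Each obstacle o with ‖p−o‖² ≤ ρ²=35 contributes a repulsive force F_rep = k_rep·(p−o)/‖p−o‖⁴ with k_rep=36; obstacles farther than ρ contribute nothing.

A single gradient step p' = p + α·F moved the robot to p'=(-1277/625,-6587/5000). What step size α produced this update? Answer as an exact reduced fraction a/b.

α = 1/4

F_att = 1/2·(g−p) = 1/2·(0,-3) = (0.0000,-1.5000)
o1: d²=25 ≤ ρ²=35; F_rep = 36·(-3,4)/25² = (-0.1728,0.2304)
F = F_att + ΣF_rep = (-0.1728,-1.2696)
Δp = p'−p = (-0.0432,-0.3174); α = Δx/Fx = (-27/625) / (-108/625) = 1/4
check: Δy/Fy = (-1587/5000) / (-1587/1250) = 1/4 ✓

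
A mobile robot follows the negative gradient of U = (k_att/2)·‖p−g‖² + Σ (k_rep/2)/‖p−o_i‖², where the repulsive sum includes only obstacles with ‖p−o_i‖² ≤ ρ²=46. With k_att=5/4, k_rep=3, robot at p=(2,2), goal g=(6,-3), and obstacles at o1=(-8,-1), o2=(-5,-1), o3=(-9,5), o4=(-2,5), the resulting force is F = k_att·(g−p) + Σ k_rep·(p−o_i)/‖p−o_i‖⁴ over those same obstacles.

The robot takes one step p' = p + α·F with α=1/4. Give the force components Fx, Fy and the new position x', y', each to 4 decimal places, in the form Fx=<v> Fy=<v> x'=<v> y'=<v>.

F_att = 5/4·(g−p) = 5/4·(4,-5) = (5.0000,-6.2500)
o1: d²=109 > ρ²=46 → inactive
o2: d²=58 > ρ²=46 → inactive
o3: d²=130 > ρ²=46 → inactive
o4: d²=25 ≤ ρ²=46; F_rep = 3·(4,-3)/25² = (0.0192,-0.0144)
F = F_att + ΣF_rep = (5.0192,-6.2644)
p' = p + 1/4·F = (3.2548,0.4339)

Fx=5.0192 Fy=-6.2644 x'=3.2548 y'=0.4339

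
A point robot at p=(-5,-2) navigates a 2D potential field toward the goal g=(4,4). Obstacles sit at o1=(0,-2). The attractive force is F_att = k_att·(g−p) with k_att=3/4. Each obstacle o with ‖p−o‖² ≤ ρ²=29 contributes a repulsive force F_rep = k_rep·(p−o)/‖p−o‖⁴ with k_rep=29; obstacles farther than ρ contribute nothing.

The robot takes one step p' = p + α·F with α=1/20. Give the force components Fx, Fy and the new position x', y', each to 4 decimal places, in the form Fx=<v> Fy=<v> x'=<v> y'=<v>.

Fx=6.5180 Fy=4.5000 x'=-4.6741 y'=-1.7750

F_att = 3/4·(g−p) = 3/4·(9,6) = (6.7500,4.5000)
o1: d²=25 ≤ ρ²=29; F_rep = 29·(-5,0)/25² = (-0.2320,0.0000)
F = F_att + ΣF_rep = (6.5180,4.5000)
p' = p + 1/20·F = (-4.6741,-1.7750)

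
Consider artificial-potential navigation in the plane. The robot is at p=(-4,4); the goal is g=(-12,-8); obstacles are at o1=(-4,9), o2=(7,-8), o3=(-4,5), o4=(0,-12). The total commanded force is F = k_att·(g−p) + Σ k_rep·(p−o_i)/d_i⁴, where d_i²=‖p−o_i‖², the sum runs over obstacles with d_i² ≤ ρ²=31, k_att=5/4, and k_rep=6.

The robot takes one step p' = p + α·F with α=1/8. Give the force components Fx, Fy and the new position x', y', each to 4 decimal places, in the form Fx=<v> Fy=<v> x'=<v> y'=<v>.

F_att = 5/4·(g−p) = 5/4·(-8,-12) = (-10.0000,-15.0000)
o1: d²=25 ≤ ρ²=31; F_rep = 6·(0,-5)/25² = (0.0000,-0.0480)
o2: d²=265 > ρ²=31 → inactive
o3: d²=1 ≤ ρ²=31; F_rep = 6·(0,-1)/1² = (0.0000,-6.0000)
o4: d²=272 > ρ²=31 → inactive
F = F_att + ΣF_rep = (-10.0000,-21.0480)
p' = p + 1/8·F = (-5.2500,1.3690)

Fx=-10.0000 Fy=-21.0480 x'=-5.2500 y'=1.3690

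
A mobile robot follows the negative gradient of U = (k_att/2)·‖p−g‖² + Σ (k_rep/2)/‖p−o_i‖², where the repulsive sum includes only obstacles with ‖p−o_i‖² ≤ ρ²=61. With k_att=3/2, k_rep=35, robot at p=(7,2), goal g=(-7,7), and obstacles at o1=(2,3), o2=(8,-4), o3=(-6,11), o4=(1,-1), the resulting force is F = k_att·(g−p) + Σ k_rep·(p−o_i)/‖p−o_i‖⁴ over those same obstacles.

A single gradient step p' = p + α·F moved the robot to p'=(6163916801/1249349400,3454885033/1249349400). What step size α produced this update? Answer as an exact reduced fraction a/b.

F_att = 3/2·(g−p) = 3/2·(-14,5) = (-21.0000,7.5000)
o1: d²=26 ≤ ρ²=61; F_rep = 35·(5,-1)/26² = (0.2589,-0.0518)
o2: d²=37 ≤ ρ²=61; F_rep = 35·(-1,6)/37² = (-0.0256,0.1534)
o3: d²=250 > ρ²=61 → inactive
o4: d²=45 ≤ ρ²=61; F_rep = 35·(6,3)/45² = (0.1037,0.0519)
F = F_att + ΣF_rep = (-20.6630,7.6535)
Δp = p'−p = (-2.0663,0.7653); α = Δx/Fx = (-2581528999/1249349400) / (-2581528999/124934940) = 1/10
check: Δy/Fy = (956186233/1249349400) / (956186233/124934940) = 1/10 ✓

α = 1/10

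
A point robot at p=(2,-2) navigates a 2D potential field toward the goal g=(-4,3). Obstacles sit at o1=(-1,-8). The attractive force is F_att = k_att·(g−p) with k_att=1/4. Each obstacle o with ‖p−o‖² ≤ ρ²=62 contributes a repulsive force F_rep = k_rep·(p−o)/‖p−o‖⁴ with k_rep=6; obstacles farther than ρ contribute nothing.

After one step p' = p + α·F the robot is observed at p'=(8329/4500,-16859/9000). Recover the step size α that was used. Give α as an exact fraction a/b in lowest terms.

F_att = 1/4·(g−p) = 1/4·(-6,5) = (-1.5000,1.2500)
o1: d²=45 ≤ ρ²=62; F_rep = 6·(3,6)/45² = (0.0089,0.0178)
F = F_att + ΣF_rep = (-1.4911,1.2678)
Δp = p'−p = (-0.1491,0.1268); α = Δx/Fx = (-671/4500) / (-671/450) = 1/10
check: Δy/Fy = (1141/9000) / (1141/900) = 1/10 ✓

α = 1/10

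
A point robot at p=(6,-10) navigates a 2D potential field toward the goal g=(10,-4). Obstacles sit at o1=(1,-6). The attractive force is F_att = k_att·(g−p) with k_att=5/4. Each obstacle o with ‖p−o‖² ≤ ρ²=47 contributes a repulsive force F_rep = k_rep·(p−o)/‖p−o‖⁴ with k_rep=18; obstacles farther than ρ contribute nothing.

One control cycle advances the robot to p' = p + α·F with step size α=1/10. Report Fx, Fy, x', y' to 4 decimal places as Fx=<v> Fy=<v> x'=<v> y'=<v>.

Fx=5.0535 Fy=7.4572 x'=6.5054 y'=-9.2543

F_att = 5/4·(g−p) = 5/4·(4,6) = (5.0000,7.5000)
o1: d²=41 ≤ ρ²=47; F_rep = 18·(5,-4)/41² = (0.0535,-0.0428)
F = F_att + ΣF_rep = (5.0535,7.4572)
p' = p + 1/10·F = (6.5054,-9.2543)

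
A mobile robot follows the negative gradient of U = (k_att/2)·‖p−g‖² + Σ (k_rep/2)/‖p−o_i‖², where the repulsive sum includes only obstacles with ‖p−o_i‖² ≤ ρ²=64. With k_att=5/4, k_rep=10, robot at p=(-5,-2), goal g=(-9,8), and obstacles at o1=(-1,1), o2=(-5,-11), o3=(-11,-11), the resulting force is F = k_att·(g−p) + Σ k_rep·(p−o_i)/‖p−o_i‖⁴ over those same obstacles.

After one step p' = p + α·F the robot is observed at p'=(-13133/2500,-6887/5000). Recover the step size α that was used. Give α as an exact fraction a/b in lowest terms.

F_att = 5/4·(g−p) = 5/4·(-4,10) = (-5.0000,12.5000)
o1: d²=25 ≤ ρ²=64; F_rep = 10·(-4,-3)/25² = (-0.0640,-0.0480)
o2: d²=81 > ρ²=64 → inactive
o3: d²=117 > ρ²=64 → inactive
F = F_att + ΣF_rep = (-5.0640,12.4520)
Δp = p'−p = (-0.2532,0.6226); α = Δx/Fx = (-633/2500) / (-633/125) = 1/20
check: Δy/Fy = (3113/5000) / (3113/250) = 1/20 ✓

α = 1/20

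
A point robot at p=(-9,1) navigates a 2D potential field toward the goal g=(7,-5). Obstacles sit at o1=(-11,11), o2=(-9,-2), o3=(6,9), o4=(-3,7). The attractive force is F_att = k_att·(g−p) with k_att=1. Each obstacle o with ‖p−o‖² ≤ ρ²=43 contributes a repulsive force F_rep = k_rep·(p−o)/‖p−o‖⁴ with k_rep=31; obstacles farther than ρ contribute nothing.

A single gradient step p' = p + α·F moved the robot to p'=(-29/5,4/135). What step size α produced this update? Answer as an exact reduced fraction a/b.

F_att = 1·(g−p) = 1·(16,-6) = (16.0000,-6.0000)
o1: d²=104 > ρ²=43 → inactive
o2: d²=9 ≤ ρ²=43; F_rep = 31·(0,3)/9² = (0.0000,1.1481)
o3: d²=289 > ρ²=43 → inactive
o4: d²=72 > ρ²=43 → inactive
F = F_att + ΣF_rep = (16.0000,-4.8519)
Δp = p'−p = (3.2000,-0.9704); α = Δx/Fx = (16/5) / (16) = 1/5
check: Δy/Fy = (-131/135) / (-131/27) = 1/5 ✓

α = 1/5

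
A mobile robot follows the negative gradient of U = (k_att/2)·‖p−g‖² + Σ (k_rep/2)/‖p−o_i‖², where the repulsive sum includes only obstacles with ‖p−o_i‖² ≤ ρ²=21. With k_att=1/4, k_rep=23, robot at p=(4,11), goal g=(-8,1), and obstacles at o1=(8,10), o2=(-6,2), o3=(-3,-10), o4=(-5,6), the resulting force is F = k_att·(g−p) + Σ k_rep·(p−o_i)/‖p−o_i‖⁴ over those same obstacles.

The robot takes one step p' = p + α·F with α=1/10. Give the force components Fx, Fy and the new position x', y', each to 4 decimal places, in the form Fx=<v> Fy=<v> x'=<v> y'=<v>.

F_att = 1/4·(g−p) = 1/4·(-12,-10) = (-3.0000,-2.5000)
o1: d²=17 ≤ ρ²=21; F_rep = 23·(-4,1)/17² = (-0.3183,0.0796)
o2: d²=181 > ρ²=21 → inactive
o3: d²=490 > ρ²=21 → inactive
o4: d²=106 > ρ²=21 → inactive
F = F_att + ΣF_rep = (-3.3183,-2.4204)
p' = p + 1/10·F = (3.6682,10.7580)

Fx=-3.3183 Fy=-2.4204 x'=3.6682 y'=10.7580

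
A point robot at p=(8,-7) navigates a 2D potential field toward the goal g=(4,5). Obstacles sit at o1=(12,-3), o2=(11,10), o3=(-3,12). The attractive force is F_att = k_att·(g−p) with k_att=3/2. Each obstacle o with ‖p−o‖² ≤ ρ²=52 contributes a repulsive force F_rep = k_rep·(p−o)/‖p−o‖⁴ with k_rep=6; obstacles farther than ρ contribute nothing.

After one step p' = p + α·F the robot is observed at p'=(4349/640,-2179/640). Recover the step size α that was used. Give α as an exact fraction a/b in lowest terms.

α = 1/5

F_att = 3/2·(g−p) = 3/2·(-4,12) = (-6.0000,18.0000)
o1: d²=32 ≤ ρ²=52; F_rep = 6·(-4,-4)/32² = (-0.0234,-0.0234)
o2: d²=298 > ρ²=52 → inactive
o3: d²=482 > ρ²=52 → inactive
F = F_att + ΣF_rep = (-6.0234,17.9766)
Δp = p'−p = (-1.2047,3.5953); α = Δx/Fx = (-771/640) / (-771/128) = 1/5
check: Δy/Fy = (2301/640) / (2301/128) = 1/5 ✓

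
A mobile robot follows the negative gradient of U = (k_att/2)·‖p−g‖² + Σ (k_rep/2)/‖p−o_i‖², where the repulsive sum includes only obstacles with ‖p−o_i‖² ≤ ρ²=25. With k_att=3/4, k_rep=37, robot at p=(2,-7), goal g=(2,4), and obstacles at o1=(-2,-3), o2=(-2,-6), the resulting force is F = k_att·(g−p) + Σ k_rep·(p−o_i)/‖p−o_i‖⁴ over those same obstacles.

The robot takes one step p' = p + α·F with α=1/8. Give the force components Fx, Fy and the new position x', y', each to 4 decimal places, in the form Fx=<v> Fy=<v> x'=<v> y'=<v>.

Fx=0.5121 Fy=8.1220 x'=2.0640 y'=-5.9848

F_att = 3/4·(g−p) = 3/4·(0,11) = (0.0000,8.2500)
o1: d²=32 > ρ²=25 → inactive
o2: d²=17 ≤ ρ²=25; F_rep = 37·(4,-1)/17² = (0.5121,-0.1280)
F = F_att + ΣF_rep = (0.5121,8.1220)
p' = p + 1/8·F = (2.0640,-5.9848)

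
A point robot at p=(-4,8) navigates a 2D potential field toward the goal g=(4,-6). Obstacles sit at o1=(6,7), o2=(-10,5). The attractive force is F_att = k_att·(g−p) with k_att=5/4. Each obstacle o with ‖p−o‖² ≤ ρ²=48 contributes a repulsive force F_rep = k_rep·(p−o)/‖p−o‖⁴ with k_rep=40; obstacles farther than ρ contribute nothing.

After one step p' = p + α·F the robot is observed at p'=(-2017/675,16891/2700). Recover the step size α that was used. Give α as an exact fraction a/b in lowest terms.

F_att = 5/4·(g−p) = 5/4·(8,-14) = (10.0000,-17.5000)
o1: d²=101 > ρ²=48 → inactive
o2: d²=45 ≤ ρ²=48; F_rep = 40·(6,3)/45² = (0.1185,0.0593)
F = F_att + ΣF_rep = (10.1185,-17.4407)
Δp = p'−p = (1.0119,-1.7441); α = Δx/Fx = (683/675) / (1366/135) = 1/10
check: Δy/Fy = (-4709/2700) / (-4709/270) = 1/10 ✓

α = 1/10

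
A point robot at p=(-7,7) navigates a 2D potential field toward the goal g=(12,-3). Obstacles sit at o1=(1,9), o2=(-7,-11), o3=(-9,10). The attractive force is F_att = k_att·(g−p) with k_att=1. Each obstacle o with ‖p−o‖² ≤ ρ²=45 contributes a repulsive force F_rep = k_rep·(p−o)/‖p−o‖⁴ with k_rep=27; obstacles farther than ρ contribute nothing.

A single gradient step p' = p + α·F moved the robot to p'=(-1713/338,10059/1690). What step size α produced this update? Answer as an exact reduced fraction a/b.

α = 1/10

F_att = 1·(g−p) = 1·(19,-10) = (19.0000,-10.0000)
o1: d²=68 > ρ²=45 → inactive
o2: d²=324 > ρ²=45 → inactive
o3: d²=13 ≤ ρ²=45; F_rep = 27·(2,-3)/13² = (0.3195,-0.4793)
F = F_att + ΣF_rep = (19.3195,-10.4793)
Δp = p'−p = (1.9320,-1.0479); α = Δx/Fx = (653/338) / (3265/169) = 1/10
check: Δy/Fy = (-1771/1690) / (-1771/169) = 1/10 ✓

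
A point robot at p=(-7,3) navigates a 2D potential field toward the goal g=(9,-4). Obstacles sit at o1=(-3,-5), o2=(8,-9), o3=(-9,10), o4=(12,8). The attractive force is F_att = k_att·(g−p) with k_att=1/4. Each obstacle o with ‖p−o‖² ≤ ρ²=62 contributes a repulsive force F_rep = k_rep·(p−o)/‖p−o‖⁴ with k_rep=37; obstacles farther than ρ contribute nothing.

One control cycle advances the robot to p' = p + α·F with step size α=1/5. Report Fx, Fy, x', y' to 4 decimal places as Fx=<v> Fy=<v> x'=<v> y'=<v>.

F_att = 1/4·(g−p) = 1/4·(16,-7) = (4.0000,-1.7500)
o1: d²=80 > ρ²=62 → inactive
o2: d²=369 > ρ²=62 → inactive
o3: d²=53 ≤ ρ²=62; F_rep = 37·(2,-7)/53² = (0.0263,-0.0922)
o4: d²=386 > ρ²=62 → inactive
F = F_att + ΣF_rep = (4.0263,-1.8422)
p' = p + 1/5·F = (-6.1947,2.6316)

Fx=4.0263 Fy=-1.8422 x'=-6.1947 y'=2.6316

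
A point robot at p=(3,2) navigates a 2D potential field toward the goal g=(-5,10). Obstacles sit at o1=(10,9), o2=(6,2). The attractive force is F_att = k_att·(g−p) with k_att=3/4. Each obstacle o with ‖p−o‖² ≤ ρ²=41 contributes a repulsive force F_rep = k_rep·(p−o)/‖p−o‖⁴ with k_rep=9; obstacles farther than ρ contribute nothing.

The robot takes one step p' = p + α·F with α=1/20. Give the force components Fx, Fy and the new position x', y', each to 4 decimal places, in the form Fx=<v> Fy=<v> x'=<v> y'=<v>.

Fx=-6.3333 Fy=6.0000 x'=2.6833 y'=2.3000

F_att = 3/4·(g−p) = 3/4·(-8,8) = (-6.0000,6.0000)
o1: d²=98 > ρ²=41 → inactive
o2: d²=9 ≤ ρ²=41; F_rep = 9·(-3,0)/9² = (-0.3333,0.0000)
F = F_att + ΣF_rep = (-6.3333,6.0000)
p' = p + 1/20·F = (2.6833,2.3000)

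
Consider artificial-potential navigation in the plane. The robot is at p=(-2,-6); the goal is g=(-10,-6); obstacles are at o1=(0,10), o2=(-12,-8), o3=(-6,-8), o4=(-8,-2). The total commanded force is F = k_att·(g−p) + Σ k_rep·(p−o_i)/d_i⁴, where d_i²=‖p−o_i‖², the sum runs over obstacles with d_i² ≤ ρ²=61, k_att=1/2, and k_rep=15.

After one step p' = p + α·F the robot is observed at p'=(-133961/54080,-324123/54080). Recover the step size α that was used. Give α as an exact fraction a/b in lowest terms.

F_att = 1/2·(g−p) = 1/2·(-8,0) = (-4.0000,0.0000)
o1: d²=260 > ρ²=61 → inactive
o2: d²=104 > ρ²=61 → inactive
o3: d²=20 ≤ ρ²=61; F_rep = 15·(4,2)/20² = (0.1500,0.0750)
o4: d²=52 ≤ ρ²=61; F_rep = 15·(6,-4)/52² = (0.0333,-0.0222)
F = F_att + ΣF_rep = (-3.8167,0.0528)
Δp = p'−p = (-0.4771,0.0066); α = Δx/Fx = (-25801/54080) / (-25801/6760) = 1/8
check: Δy/Fy = (357/54080) / (357/6760) = 1/8 ✓

α = 1/8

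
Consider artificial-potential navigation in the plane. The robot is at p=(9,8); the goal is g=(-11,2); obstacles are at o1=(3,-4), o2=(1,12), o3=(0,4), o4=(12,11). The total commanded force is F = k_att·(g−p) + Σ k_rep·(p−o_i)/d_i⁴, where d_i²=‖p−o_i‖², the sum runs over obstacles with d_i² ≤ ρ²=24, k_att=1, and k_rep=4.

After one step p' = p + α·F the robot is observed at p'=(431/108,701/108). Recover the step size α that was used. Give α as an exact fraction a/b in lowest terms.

F_att = 1·(g−p) = 1·(-20,-6) = (-20.0000,-6.0000)
o1: d²=180 > ρ²=24 → inactive
o2: d²=80 > ρ²=24 → inactive
o3: d²=97 > ρ²=24 → inactive
o4: d²=18 ≤ ρ²=24; F_rep = 4·(-3,-3)/18² = (-0.0370,-0.0370)
F = F_att + ΣF_rep = (-20.0370,-6.0370)
Δp = p'−p = (-5.0093,-1.5093); α = Δx/Fx = (-541/108) / (-541/27) = 1/4
check: Δy/Fy = (-163/108) / (-163/27) = 1/4 ✓

α = 1/4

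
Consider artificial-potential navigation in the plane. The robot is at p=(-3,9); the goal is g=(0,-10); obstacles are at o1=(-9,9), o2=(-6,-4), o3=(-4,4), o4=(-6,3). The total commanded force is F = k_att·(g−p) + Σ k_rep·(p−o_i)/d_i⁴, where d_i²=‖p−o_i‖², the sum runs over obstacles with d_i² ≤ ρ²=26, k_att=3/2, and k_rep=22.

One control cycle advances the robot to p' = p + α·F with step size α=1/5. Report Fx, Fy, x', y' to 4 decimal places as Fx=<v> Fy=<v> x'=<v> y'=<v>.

Fx=4.5325 Fy=-28.3373 x'=-2.0935 y'=3.3325

F_att = 3/2·(g−p) = 3/2·(3,-19) = (4.5000,-28.5000)
o1: d²=36 > ρ²=26 → inactive
o2: d²=178 > ρ²=26 → inactive
o3: d²=26 ≤ ρ²=26; F_rep = 22·(1,5)/26² = (0.0325,0.1627)
o4: d²=45 > ρ²=26 → inactive
F = F_att + ΣF_rep = (4.5325,-28.3373)
p' = p + 1/5·F = (-2.0935,3.3325)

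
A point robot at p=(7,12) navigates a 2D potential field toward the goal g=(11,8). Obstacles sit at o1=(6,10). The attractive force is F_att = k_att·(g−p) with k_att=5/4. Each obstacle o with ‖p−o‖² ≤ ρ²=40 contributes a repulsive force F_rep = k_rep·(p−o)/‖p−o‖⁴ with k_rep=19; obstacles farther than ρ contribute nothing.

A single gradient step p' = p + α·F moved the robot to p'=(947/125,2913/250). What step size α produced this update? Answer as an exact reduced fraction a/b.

F_att = 5/4·(g−p) = 5/4·(4,-4) = (5.0000,-5.0000)
o1: d²=5 ≤ ρ²=40; F_rep = 19·(1,2)/5² = (0.7600,1.5200)
F = F_att + ΣF_rep = (5.7600,-3.4800)
Δp = p'−p = (0.5760,-0.3480); α = Δx/Fx = (72/125) / (144/25) = 1/10
check: Δy/Fy = (-87/250) / (-87/25) = 1/10 ✓

α = 1/10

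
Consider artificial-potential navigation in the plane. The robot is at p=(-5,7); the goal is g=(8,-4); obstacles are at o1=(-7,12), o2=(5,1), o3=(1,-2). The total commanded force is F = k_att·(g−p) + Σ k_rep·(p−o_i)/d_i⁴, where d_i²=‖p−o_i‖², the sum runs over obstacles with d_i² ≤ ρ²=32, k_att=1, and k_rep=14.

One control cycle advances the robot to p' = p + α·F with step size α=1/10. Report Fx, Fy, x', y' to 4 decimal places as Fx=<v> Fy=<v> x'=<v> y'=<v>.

Fx=13.0333 Fy=-11.0832 x'=-3.6967 y'=5.8917

F_att = 1·(g−p) = 1·(13,-11) = (13.0000,-11.0000)
o1: d²=29 ≤ ρ²=32; F_rep = 14·(2,-5)/29² = (0.0333,-0.0832)
o2: d²=136 > ρ²=32 → inactive
o3: d²=117 > ρ²=32 → inactive
F = F_att + ΣF_rep = (13.0333,-11.0832)
p' = p + 1/10·F = (-3.6967,5.8917)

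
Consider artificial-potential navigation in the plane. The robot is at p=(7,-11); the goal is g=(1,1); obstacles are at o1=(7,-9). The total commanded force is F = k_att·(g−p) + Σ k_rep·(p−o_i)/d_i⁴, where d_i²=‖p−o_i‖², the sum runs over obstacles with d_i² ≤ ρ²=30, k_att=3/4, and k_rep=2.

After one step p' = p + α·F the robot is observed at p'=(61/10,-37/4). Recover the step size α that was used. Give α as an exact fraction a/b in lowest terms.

α = 1/5

F_att = 3/4·(g−p) = 3/4·(-6,12) = (-4.5000,9.0000)
o1: d²=4 ≤ ρ²=30; F_rep = 2·(0,-2)/4² = (0.0000,-0.2500)
F = F_att + ΣF_rep = (-4.5000,8.7500)
Δp = p'−p = (-0.9000,1.7500); α = Δx/Fx = (-9/10) / (-9/2) = 1/5
check: Δy/Fy = (7/4) / (35/4) = 1/5 ✓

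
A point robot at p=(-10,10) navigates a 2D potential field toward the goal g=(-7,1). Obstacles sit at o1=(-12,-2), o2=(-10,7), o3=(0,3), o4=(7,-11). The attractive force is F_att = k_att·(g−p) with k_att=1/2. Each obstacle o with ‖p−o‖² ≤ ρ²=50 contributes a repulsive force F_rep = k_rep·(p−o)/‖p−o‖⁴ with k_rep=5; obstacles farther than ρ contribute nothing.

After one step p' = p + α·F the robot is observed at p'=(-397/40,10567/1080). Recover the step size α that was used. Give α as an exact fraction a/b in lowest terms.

α = 1/20

F_att = 1/2·(g−p) = 1/2·(3,-9) = (1.5000,-4.5000)
o1: d²=148 > ρ²=50 → inactive
o2: d²=9 ≤ ρ²=50; F_rep = 5·(0,3)/9² = (0.0000,0.1852)
o3: d²=149 > ρ²=50 → inactive
o4: d²=730 > ρ²=50 → inactive
F = F_att + ΣF_rep = (1.5000,-4.3148)
Δp = p'−p = (0.0750,-0.2157); α = Δx/Fx = (3/40) / (3/2) = 1/20
check: Δy/Fy = (-233/1080) / (-233/54) = 1/20 ✓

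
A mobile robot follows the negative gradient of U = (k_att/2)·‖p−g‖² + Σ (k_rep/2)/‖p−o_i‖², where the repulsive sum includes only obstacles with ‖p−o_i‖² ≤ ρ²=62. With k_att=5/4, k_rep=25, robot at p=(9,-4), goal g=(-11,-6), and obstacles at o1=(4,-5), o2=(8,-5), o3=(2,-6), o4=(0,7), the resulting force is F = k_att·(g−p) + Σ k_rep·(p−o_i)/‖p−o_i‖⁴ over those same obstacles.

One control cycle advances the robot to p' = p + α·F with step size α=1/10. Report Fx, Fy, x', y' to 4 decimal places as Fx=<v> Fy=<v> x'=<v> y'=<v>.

F_att = 5/4·(g−p) = 5/4·(-20,-2) = (-25.0000,-2.5000)
o1: d²=26 ≤ ρ²=62; F_rep = 25·(5,1)/26² = (0.1849,0.0370)
o2: d²=2 ≤ ρ²=62; F_rep = 25·(1,1)/2² = (6.2500,6.2500)
o3: d²=53 ≤ ρ²=62; F_rep = 25·(7,2)/53² = (0.0623,0.0178)
o4: d²=202 > ρ²=62 → inactive
F = F_att + ΣF_rep = (-18.5028,3.8048)
p' = p + 1/10·F = (7.1497,-3.6195)

Fx=-18.5028 Fy=3.8048 x'=7.1497 y'=-3.6195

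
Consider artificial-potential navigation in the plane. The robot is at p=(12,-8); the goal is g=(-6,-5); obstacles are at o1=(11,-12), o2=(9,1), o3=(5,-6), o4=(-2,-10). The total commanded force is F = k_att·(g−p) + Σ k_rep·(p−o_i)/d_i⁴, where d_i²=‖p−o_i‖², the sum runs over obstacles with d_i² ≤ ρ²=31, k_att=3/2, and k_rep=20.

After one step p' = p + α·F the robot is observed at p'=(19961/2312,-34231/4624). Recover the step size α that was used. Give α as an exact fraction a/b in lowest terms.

α = 1/8

F_att = 3/2·(g−p) = 3/2·(-18,3) = (-27.0000,4.5000)
o1: d²=17 ≤ ρ²=31; F_rep = 20·(1,4)/17² = (0.0692,0.2768)
o2: d²=90 > ρ²=31 → inactive
o3: d²=53 > ρ²=31 → inactive
o4: d²=200 > ρ²=31 → inactive
F = F_att + ΣF_rep = (-26.9308,4.7768)
Δp = p'−p = (-3.3663,0.5971); α = Δx/Fx = (-7783/2312) / (-7783/289) = 1/8
check: Δy/Fy = (2761/4624) / (2761/578) = 1/8 ✓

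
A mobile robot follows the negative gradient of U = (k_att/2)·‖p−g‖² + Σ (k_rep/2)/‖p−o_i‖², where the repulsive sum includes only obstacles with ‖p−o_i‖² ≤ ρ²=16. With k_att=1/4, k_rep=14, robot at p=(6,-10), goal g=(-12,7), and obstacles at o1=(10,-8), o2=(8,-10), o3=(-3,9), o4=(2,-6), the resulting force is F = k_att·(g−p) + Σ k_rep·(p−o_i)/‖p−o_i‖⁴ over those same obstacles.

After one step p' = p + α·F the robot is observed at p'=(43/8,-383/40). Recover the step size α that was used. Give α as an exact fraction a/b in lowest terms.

α = 1/10

F_att = 1/4·(g−p) = 1/4·(-18,17) = (-4.5000,4.2500)
o1: d²=20 > ρ²=16 → inactive
o2: d²=4 ≤ ρ²=16; F_rep = 14·(-2,0)/4² = (-1.7500,0.0000)
o3: d²=442 > ρ²=16 → inactive
o4: d²=32 > ρ²=16 → inactive
F = F_att + ΣF_rep = (-6.2500,4.2500)
Δp = p'−p = (-0.6250,0.4250); α = Δx/Fx = (-5/8) / (-25/4) = 1/10
check: Δy/Fy = (17/40) / (17/4) = 1/10 ✓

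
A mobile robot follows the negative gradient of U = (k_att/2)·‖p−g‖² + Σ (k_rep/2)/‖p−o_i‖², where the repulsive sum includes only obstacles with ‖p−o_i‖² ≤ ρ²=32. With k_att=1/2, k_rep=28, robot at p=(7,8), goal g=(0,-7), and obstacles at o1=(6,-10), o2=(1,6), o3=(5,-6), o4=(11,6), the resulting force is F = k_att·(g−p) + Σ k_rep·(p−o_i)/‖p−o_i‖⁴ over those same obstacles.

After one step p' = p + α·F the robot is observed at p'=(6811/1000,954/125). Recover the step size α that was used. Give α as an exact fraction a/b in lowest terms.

α = 1/20

F_att = 1/2·(g−p) = 1/2·(-7,-15) = (-3.5000,-7.5000)
o1: d²=325 > ρ²=32 → inactive
o2: d²=40 > ρ²=32 → inactive
o3: d²=200 > ρ²=32 → inactive
o4: d²=20 ≤ ρ²=32; F_rep = 28·(-4,2)/20² = (-0.2800,0.1400)
F = F_att + ΣF_rep = (-3.7800,-7.3600)
Δp = p'−p = (-0.1890,-0.3680); α = Δx/Fx = (-189/1000) / (-189/50) = 1/20
check: Δy/Fy = (-46/125) / (-184/25) = 1/20 ✓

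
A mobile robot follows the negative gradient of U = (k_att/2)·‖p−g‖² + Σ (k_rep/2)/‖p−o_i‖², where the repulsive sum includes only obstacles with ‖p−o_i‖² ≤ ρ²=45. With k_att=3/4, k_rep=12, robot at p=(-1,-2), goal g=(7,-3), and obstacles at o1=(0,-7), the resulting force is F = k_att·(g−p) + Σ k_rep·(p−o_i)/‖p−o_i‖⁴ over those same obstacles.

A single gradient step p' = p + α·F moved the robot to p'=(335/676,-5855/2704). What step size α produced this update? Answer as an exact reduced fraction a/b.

F_att = 3/4·(g−p) = 3/4·(8,-1) = (6.0000,-0.7500)
o1: d²=26 ≤ ρ²=45; F_rep = 12·(-1,5)/26² = (-0.0178,0.0888)
F = F_att + ΣF_rep = (5.9822,-0.6612)
Δp = p'−p = (1.4956,-0.1653); α = Δx/Fx = (1011/676) / (1011/169) = 1/4
check: Δy/Fy = (-447/2704) / (-447/676) = 1/4 ✓

α = 1/4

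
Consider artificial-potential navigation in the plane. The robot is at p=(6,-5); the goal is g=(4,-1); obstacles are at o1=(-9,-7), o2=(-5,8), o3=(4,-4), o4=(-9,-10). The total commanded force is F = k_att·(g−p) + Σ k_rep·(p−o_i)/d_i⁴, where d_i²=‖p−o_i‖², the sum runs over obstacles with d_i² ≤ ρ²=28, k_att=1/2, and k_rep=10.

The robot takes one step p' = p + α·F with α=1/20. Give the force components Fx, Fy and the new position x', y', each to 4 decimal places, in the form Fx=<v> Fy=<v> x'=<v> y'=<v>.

F_att = 1/2·(g−p) = 1/2·(-2,4) = (-1.0000,2.0000)
o1: d²=229 > ρ²=28 → inactive
o2: d²=290 > ρ²=28 → inactive
o3: d²=5 ≤ ρ²=28; F_rep = 10·(2,-1)/5² = (0.8000,-0.4000)
o4: d²=250 > ρ²=28 → inactive
F = F_att + ΣF_rep = (-0.2000,1.6000)
p' = p + 1/20·F = (5.9900,-4.9200)

Fx=-0.2000 Fy=1.6000 x'=5.9900 y'=-4.9200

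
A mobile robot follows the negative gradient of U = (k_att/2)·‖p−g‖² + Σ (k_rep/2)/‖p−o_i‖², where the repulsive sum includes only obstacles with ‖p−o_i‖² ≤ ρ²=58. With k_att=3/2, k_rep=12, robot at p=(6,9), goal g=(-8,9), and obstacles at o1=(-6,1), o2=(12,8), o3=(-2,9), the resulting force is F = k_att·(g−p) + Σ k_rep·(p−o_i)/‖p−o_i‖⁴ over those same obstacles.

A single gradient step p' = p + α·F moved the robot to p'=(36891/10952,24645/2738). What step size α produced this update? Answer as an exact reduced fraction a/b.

F_att = 3/2·(g−p) = 3/2·(-14,0) = (-21.0000,0.0000)
o1: d²=208 > ρ²=58 → inactive
o2: d²=37 ≤ ρ²=58; F_rep = 12·(-6,1)/37² = (-0.0526,0.0088)
o3: d²=64 > ρ²=58 → inactive
F = F_att + ΣF_rep = (-21.0526,0.0088)
Δp = p'−p = (-2.6316,0.0011); α = Δx/Fx = (-28821/10952) / (-28821/1369) = 1/8
check: Δy/Fy = (3/2738) / (12/1369) = 1/8 ✓

α = 1/8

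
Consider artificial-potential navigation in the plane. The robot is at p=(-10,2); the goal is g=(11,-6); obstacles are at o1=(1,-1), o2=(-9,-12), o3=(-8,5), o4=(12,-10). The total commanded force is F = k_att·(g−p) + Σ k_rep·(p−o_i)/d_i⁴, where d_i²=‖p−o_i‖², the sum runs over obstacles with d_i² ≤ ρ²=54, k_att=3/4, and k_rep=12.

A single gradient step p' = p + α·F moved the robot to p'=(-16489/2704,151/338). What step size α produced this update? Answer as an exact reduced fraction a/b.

α = 1/4

F_att = 3/4·(g−p) = 3/4·(21,-8) = (15.7500,-6.0000)
o1: d²=130 > ρ²=54 → inactive
o2: d²=197 > ρ²=54 → inactive
o3: d²=13 ≤ ρ²=54; F_rep = 12·(-2,-3)/13² = (-0.1420,-0.2130)
o4: d²=628 > ρ²=54 → inactive
F = F_att + ΣF_rep = (15.6080,-6.2130)
Δp = p'−p = (3.9020,-1.5533); α = Δx/Fx = (10551/2704) / (10551/676) = 1/4
check: Δy/Fy = (-525/338) / (-1050/169) = 1/4 ✓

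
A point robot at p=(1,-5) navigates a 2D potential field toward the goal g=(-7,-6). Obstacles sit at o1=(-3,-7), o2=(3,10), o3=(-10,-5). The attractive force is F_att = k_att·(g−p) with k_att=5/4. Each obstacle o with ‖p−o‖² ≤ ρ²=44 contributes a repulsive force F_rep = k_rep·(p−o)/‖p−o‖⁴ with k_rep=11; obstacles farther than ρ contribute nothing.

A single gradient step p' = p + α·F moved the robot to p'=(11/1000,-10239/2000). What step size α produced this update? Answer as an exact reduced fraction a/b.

F_att = 5/4·(g−p) = 5/4·(-8,-1) = (-10.0000,-1.2500)
o1: d²=20 ≤ ρ²=44; F_rep = 11·(4,2)/20² = (0.1100,0.0550)
o2: d²=229 > ρ²=44 → inactive
o3: d²=121 > ρ²=44 → inactive
F = F_att + ΣF_rep = (-9.8900,-1.1950)
Δp = p'−p = (-0.9890,-0.1195); α = Δx/Fx = (-989/1000) / (-989/100) = 1/10
check: Δy/Fy = (-239/2000) / (-239/200) = 1/10 ✓

α = 1/10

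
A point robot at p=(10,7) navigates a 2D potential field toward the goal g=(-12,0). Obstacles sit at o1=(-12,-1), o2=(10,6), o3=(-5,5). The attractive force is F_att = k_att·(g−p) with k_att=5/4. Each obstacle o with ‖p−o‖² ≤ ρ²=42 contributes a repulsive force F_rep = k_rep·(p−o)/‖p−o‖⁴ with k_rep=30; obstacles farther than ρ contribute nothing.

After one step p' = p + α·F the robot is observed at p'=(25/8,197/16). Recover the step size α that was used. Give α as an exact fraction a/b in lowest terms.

F_att = 5/4·(g−p) = 5/4·(-22,-7) = (-27.5000,-8.7500)
o1: d²=548 > ρ²=42 → inactive
o2: d²=1 ≤ ρ²=42; F_rep = 30·(0,1)/1² = (0.0000,30.0000)
o3: d²=229 > ρ²=42 → inactive
F = F_att + ΣF_rep = (-27.5000,21.2500)
Δp = p'−p = (-6.8750,5.3125); α = Δx/Fx = (-55/8) / (-55/2) = 1/4
check: Δy/Fy = (85/16) / (85/4) = 1/4 ✓

α = 1/4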